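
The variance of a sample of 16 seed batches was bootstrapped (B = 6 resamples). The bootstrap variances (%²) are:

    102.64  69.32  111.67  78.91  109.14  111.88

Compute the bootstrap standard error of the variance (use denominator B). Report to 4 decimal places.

SE* = 16.8762

Bootstrap SE is the standard deviation of the 6 replicate variances.
Mean of replicates: (102.64 + 69.32 + 111.67 + 78.91 + 109.14 + 111.88) / 6 = 583.56000 / 6 = 97.26000
Sum of squared deviations: (+5.38000)² + (−27.94000)² + (+14.41000)² + (−18.35000)² + (+11.88000)² + (+14.62000)² = 1708.83740
Variance = 1708.83740 / 6 = 284.80623
SE* = √284.80623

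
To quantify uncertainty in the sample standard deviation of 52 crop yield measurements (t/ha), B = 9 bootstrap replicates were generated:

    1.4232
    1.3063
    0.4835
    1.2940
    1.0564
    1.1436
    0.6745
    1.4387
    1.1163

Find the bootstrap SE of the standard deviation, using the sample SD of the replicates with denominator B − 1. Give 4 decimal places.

SE* = 0.3287

Bootstrap SE is the standard deviation of the 9 replicate standard deviations.
Mean of replicates: (1.4232 + 1.3063 + 0.4835 + 1.2940 + 1.0564 + 1.1436 + 0.6745 + 1.4387 + 1.1163) / 9 = 9.93650 / 9 = 1.10406
Sum of squared deviations: (+0.31914)² + (+0.20224)² + (−0.62056)² + (+0.18994)² + (−0.04766)² + (+0.03954)² + (−0.42956)² + (+0.33464)² + (+0.01224)² = 0.86441
Variance = 0.86441 / 8 = 0.10805
SE* = √0.10805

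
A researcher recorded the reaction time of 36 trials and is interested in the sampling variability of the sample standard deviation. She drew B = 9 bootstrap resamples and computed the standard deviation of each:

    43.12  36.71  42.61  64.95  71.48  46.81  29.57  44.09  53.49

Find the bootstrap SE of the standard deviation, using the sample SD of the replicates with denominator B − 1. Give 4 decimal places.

SE* = 13.2541

Bootstrap SE is the standard deviation of the 9 replicate standard deviations.
Mean of replicates: (43.12 + 36.71 + 42.61 + 64.95 + 71.48 + 46.81 + 29.57 + 44.09 + 53.49) / 9 = 432.83000 / 9 = 48.09222
Sum of squared deviations: (−4.97222)² + (−11.38222)² + (−5.48222)² + (+16.85778)² + (+23.38778)² + (−1.28222)² + (−18.52222)² + (−4.00222)² + (+5.39778)² = 1405.37616
Variance = 1405.37616 / 8 = 175.67202
SE* = √175.67202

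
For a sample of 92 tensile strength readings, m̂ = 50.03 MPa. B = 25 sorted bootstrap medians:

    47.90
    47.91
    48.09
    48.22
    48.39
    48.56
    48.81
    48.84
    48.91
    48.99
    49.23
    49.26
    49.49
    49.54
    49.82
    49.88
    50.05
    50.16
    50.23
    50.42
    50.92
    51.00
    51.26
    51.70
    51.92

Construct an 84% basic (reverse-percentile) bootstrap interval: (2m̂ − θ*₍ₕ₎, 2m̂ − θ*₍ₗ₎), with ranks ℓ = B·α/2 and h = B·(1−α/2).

(48.80, 52.15)

Percentile endpoints at ranks 2 and 23: θ*₍2₎ = 47.91, θ*₍23₎ = 51.26.
Basic interval reflects these around m̂:
  lower = 2 × 50.03 − 51.26 = 48.80
  upper = 2 × 50.03 − 47.91 = 52.15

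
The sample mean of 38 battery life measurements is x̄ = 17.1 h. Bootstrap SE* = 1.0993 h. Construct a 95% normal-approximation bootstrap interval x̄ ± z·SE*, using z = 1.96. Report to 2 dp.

(14.95, 19.25)

Margin = 1.96 × 1.0993 = 2.155
Interval: 17.1 ± 2.155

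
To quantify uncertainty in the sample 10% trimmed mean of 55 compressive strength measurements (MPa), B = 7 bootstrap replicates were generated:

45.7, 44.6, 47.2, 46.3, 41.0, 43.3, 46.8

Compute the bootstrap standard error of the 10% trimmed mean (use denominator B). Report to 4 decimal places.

Bootstrap SE is the standard deviation of the 7 replicate 10% trimmed means.
Mean of replicates: (45.7 + 44.6 + 47.2 + 46.3 + 41.0 + 43.3 + 46.8) / 7 = 314.90000 / 7 = 44.98571
Sum of squared deviations: (+0.71429)² + (−0.38571)² + (+2.21429)² + (+1.31429)² + (−3.98571)² + (−1.68571)² + (+1.81429)² = 29.30857
Variance = 29.30857 / 7 = 4.18694
SE* = √4.18694

SE* = 2.0462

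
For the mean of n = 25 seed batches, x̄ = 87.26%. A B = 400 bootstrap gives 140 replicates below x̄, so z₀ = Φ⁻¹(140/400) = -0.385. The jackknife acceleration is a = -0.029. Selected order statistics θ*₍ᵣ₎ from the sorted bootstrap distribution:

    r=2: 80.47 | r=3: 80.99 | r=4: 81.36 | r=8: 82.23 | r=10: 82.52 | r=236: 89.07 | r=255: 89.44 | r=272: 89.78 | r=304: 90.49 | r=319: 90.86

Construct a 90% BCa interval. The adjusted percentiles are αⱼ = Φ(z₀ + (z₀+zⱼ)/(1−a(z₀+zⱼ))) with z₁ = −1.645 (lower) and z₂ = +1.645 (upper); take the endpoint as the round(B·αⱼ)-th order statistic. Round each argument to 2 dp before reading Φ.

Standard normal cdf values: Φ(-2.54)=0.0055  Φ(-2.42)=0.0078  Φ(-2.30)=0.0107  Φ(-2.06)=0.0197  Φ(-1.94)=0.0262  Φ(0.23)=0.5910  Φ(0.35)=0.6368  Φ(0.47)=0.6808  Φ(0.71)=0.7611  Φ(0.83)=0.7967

Lower: z₀ + z₁ = -0.385 + (-1.645) = -2.030; 1 − a(z₀+z₁) = 1 − (-0.029)(-2.030) = 0.9411; argument = -0.385 + (-2.030)/0.9411 = -2.5420 → -2.54.
α₁ = Φ(-2.54) = 0.0055; rank = round(400 × 0.0055) = 2; θ*₍2₎ = 80.47.
Upper: z₀ + z₂ = 1.260; 1 − a(z₀+z₂) = 1.0365; argument = 0.8306 → 0.83; α₂ = 0.7967; rank = 319; θ*₍319₎ = 90.86.

(80.47, 90.86)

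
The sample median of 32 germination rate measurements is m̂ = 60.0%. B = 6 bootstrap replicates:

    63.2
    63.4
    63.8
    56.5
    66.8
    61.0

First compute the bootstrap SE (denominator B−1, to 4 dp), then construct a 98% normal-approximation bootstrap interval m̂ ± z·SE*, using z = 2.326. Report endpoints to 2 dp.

Mean of replicates = 62.4500; sum of squared deviations = 59.7150; SE* = √(59.7150/5) = 3.4559
Margin = 2.326 × 3.4559 = 8.038
Interval: 60.0 ± 8.038

(51.96, 68.04)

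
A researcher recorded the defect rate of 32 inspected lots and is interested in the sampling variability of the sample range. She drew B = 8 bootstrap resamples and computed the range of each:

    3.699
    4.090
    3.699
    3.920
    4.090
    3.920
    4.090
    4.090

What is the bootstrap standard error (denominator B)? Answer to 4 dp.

Bootstrap SE is the standard deviation of the 8 replicate ranges.
Mean of replicates: (3.699 + 4.090 + 3.699 + 3.920 + 4.090 + 3.920 + 4.090 + 4.090) / 8 = 31.598000 / 8 = 3.949750
Sum of squared deviations: (−0.250750)² + (+0.140250)² + (−0.250750)² + (−0.029750)² + (+0.140250)² + (−0.029750)² + (+0.140250)² + (+0.140250)² = 0.206201
Variance = 0.206201 / 8 = 0.025775
SE* = √0.025775

SE* = 0.1605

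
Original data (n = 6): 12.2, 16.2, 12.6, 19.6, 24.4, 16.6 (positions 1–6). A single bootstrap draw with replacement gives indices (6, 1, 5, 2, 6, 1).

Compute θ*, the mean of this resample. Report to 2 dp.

θ* = 16.37

Resample values: 16.6, 12.2, 24.4, 16.2, 16.6, 12.2.
Mean = (16.6 + 12.2 + 24.4 + 16.2 + 16.6 + 12.2) / 6 = 98.20 / 6 = 16.37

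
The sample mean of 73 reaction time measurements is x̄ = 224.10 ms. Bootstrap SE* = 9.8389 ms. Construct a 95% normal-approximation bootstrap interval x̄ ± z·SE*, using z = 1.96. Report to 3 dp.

(204.816, 243.384)

Margin = 1.96 × 9.8389 = 19.2842
Interval: 224.10 ± 19.2842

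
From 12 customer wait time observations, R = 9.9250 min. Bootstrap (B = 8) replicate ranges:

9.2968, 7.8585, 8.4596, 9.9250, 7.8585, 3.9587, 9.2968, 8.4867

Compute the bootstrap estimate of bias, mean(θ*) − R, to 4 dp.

mean(θ*) = (9.2968 + 7.8585 + 8.4596 + 9.9250 + 7.8585 + 3.9587 + 9.2968 + 8.4867) / 8 = 8.14258
bias = 8.14258 − 9.9250

bias = −1.7824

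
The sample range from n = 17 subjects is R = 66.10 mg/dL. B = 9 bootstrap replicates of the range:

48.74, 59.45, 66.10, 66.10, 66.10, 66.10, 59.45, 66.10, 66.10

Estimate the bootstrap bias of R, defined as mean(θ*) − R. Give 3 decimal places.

mean(θ*) = (48.74 + 59.45 + 66.10 + 66.10 + 66.10 + 66.10 + 59.45 + 66.10 + 66.10) / 9 = 62.6933
bias = 62.6933 − 66.10

bias = −3.407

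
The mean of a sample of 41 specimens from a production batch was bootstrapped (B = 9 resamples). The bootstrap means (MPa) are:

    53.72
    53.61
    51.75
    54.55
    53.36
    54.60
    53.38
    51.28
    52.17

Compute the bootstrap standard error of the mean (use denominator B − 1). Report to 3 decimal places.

SE* = 1.179

Bootstrap SE is the standard deviation of the 9 replicate means.
Mean of replicates: (53.72 + 53.61 + 51.75 + 54.55 + 53.36 + 54.60 + 53.38 + 51.28 + 52.17) / 9 = 478.4200 / 9 = 53.1578
Sum of squared deviations: (+0.5622)² + (+0.4522)² + (−1.4078)² + (+1.3922)² + (+0.2022)² + (+1.4422)² + (+0.2222)² + (−1.8778)² + (−0.9878)² = 11.1128
Variance = 11.1128 / 8 = 1.3891
SE* = √1.3891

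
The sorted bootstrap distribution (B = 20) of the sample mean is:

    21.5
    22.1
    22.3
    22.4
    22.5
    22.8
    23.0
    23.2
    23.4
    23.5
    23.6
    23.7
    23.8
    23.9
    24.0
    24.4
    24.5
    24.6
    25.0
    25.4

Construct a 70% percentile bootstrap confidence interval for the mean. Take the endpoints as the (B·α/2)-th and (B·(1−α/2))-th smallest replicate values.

α = 0.30; lower rank = 20 × 0.150 = 3; upper rank = 20 × 0.850 = 17.
The 3rd smallest replicate is 22.3; the 17th is 24.5.

(22.3, 24.5)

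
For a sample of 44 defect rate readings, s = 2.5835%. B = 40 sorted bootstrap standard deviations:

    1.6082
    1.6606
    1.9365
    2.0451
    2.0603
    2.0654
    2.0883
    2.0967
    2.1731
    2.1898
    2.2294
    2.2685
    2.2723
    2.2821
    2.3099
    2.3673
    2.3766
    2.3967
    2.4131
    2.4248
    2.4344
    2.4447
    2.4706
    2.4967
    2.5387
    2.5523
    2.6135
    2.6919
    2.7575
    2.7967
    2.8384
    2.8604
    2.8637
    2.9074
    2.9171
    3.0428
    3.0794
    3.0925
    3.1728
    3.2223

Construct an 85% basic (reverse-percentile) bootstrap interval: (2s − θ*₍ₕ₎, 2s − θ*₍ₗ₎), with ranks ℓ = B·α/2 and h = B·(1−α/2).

(2.0876, 3.2305)

Percentile endpoints at ranks 3 and 37: θ*₍3₎ = 1.9365, θ*₍37₎ = 3.0794.
Basic interval reflects these around s:
  lower = 2 × 2.5835 − 3.0794 = 2.0876
  upper = 2 × 2.5835 − 1.9365 = 3.2305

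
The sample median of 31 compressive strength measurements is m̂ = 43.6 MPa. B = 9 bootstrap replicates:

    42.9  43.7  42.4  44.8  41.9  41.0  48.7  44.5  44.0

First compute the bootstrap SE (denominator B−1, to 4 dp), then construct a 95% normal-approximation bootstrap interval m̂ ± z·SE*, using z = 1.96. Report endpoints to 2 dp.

Mean of replicates = 43.7667; sum of squared deviations = 39.7600; SE* = √(39.7600/8) = 2.2293
Margin = 1.96 × 2.2293 = 4.369
Interval: 43.6 ± 4.369

(39.23, 47.97)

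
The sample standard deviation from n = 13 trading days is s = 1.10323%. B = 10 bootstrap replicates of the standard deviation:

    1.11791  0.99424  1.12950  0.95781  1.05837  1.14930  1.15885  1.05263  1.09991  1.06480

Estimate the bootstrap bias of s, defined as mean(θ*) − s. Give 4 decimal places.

mean(θ*) = (1.11791 + 0.99424 + 1.12950 + 0.95781 + 1.05837 + 1.14930 + 1.15885 + 1.05263 + 1.09991 + 1.06480) / 10 = 1.07833
bias = 1.07833 − 1.10323

bias = −0.0249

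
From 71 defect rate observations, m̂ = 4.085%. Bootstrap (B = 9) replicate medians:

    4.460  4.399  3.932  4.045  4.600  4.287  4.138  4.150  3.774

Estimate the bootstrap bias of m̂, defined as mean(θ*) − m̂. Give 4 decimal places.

mean(θ*) = (4.460 + 4.399 + 3.932 + 4.045 + 4.600 + 4.287 + 4.138 + 4.150 + 3.774) / 9 = 4.19833
bias = 4.19833 − 4.085

bias = +0.1133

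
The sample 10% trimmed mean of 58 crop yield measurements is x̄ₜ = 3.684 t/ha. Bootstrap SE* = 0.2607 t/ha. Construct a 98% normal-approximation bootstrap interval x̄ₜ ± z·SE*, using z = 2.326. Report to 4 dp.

(3.0776, 4.2904)

Margin = 2.326 × 0.2607 = 0.60639
Interval: 3.684 ± 0.60639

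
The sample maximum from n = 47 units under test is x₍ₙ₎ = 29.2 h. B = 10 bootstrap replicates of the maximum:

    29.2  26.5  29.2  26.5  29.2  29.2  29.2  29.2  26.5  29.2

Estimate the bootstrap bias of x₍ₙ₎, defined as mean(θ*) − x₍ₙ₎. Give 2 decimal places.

bias = −0.81

mean(θ*) = (29.2 + 26.5 + 29.2 + 26.5 + 29.2 + 29.2 + 29.2 + 29.2 + 26.5 + 29.2) / 10 = 28.390
bias = 28.390 − 29.2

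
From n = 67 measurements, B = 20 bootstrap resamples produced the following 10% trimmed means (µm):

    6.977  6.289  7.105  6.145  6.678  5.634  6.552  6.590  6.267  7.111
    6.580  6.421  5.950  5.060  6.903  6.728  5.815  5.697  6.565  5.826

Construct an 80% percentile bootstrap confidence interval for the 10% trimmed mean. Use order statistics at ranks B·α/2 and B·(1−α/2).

Sorted replicates: 5.060, 5.634, 5.697, 5.815, 5.826, 5.950, 6.145, 6.267, 6.289, 6.421, 6.552, 6.565, 6.580, 6.590, 6.678, 6.728, 6.903, 6.977, 7.105, 7.111
α = 0.20; lower rank = 20 × 0.100 = 2; upper rank = 20 × 0.900 = 18.
The 2nd smallest replicate is 5.634; the 18th is 6.977.

(5.634, 6.977)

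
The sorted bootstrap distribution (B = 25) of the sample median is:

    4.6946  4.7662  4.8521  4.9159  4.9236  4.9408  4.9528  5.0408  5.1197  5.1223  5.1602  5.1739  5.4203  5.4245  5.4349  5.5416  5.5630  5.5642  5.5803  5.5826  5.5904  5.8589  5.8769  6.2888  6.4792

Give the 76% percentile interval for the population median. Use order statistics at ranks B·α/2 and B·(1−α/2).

α = 0.24; lower rank = 25 × 0.120 = 3; upper rank = 25 × 0.880 = 22.
The 3rd smallest replicate is 4.8521; the 22nd is 5.8589.

(4.8521, 5.8589)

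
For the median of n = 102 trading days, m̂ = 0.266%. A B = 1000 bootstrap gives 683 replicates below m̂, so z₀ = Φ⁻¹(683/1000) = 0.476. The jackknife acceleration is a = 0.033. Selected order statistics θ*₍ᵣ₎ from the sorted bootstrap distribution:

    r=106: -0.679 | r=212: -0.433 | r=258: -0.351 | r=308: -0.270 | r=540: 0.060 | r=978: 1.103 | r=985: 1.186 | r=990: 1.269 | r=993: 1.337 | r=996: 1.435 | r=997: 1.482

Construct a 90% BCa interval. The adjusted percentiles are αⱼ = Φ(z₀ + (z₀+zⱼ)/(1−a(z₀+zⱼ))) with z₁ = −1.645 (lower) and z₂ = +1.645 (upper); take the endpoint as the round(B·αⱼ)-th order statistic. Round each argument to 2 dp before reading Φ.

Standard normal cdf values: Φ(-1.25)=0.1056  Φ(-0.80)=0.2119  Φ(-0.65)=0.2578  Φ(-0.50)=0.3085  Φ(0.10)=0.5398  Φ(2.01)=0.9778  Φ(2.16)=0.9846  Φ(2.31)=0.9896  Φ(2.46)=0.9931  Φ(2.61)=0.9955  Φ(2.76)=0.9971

Lower: z₀ + z₁ = 0.476 + (-1.645) = -1.169; 1 − a(z₀+z₁) = 1 − (0.033)(-1.169) = 1.0386; argument = 0.476 + (-1.169)/1.0386 = -0.6496 → -0.65.
α₁ = Φ(-0.65) = 0.2578; rank = round(1000 × 0.2578) = 258; θ*₍258₎ = -0.351.
Upper: z₀ + z₂ = 2.121; 1 − a(z₀+z₂) = 0.9300; argument = 2.7566 → 2.76; α₂ = 0.9971; rank = 997; θ*₍997₎ = 1.482.

(-0.351, 1.482)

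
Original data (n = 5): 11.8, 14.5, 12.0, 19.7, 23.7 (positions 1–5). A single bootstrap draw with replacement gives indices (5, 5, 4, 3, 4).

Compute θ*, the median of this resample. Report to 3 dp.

Resample values: 23.7, 23.7, 19.7, 12.0, 19.7.
Sorted: 12.0, 19.7, 19.7, 23.7, 23.7
Median = middle value = 19.700

θ* = 19.700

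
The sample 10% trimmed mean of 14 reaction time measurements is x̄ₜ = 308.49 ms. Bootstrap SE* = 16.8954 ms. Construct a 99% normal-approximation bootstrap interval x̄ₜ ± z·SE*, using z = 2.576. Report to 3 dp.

Margin = 2.576 × 16.8954 = 43.5226
Interval: 308.49 ± 43.5226

(264.967, 352.013)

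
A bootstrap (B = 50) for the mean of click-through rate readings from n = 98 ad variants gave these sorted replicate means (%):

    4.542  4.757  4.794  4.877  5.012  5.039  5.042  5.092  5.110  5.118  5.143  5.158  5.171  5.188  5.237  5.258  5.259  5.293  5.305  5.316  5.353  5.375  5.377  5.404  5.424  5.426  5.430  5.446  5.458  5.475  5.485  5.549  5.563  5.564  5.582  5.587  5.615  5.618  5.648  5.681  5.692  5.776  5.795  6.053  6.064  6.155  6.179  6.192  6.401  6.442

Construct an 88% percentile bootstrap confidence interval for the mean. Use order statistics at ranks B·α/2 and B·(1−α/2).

α = 0.12; lower rank = 50 × 0.060 = 3; upper rank = 50 × 0.940 = 47.
The 3rd smallest replicate is 4.794; the 47th is 6.179.

(4.794, 6.179)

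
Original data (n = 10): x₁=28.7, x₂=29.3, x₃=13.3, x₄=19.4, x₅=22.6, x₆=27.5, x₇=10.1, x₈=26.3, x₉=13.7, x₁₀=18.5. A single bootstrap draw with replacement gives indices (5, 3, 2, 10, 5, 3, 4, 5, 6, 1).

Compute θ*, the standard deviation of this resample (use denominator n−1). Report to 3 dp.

Resample values: 22.6, 13.3, 29.3, 18.5, 22.6, 13.3, 19.4, 22.6, 27.5, 28.7.
Mean = 21.7800; sum of squared deviations = 299.4160
s² = 299.4160 / 9 = 33.2684
s = √33.2684 = 5.768

θ* = 5.768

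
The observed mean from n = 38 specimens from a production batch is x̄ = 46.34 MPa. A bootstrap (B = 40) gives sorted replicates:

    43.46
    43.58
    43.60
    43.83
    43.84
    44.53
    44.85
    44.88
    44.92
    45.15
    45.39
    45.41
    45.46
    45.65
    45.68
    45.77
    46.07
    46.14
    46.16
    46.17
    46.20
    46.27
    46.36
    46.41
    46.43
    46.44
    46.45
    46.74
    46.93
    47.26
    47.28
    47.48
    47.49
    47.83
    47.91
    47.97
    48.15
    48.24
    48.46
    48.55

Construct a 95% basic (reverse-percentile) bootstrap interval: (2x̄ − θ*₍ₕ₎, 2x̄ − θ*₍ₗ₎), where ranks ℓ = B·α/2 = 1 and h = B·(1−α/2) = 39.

(44.22, 49.22)

Percentile endpoints at ranks 1 and 39: θ*₍1₎ = 43.46, θ*₍39₎ = 48.46.
Basic interval reflects these around x̄:
  lower = 2 × 46.34 − 48.46 = 44.22
  upper = 2 × 46.34 − 43.46 = 49.22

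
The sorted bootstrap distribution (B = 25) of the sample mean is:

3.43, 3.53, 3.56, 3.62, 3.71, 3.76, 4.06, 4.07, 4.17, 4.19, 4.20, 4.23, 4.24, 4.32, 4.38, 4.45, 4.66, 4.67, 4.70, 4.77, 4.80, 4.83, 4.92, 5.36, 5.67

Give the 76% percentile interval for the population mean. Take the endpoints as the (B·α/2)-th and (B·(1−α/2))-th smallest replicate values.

(3.56, 4.83)

α = 0.24; lower rank = 25 × 0.120 = 3; upper rank = 25 × 0.880 = 22.
The 3rd smallest replicate is 3.56; the 22nd is 4.83.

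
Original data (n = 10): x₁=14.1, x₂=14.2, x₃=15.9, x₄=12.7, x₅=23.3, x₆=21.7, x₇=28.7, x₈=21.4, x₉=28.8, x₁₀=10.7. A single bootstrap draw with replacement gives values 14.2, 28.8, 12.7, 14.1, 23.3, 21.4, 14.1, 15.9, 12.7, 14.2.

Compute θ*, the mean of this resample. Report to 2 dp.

θ* = 17.14

Mean = (14.2 + 28.8 + 12.7 + 14.1 + 23.3 + 21.4 + 14.1 + 15.9 + 12.7 + 14.2) / 10 = 171.40 / 10 = 17.14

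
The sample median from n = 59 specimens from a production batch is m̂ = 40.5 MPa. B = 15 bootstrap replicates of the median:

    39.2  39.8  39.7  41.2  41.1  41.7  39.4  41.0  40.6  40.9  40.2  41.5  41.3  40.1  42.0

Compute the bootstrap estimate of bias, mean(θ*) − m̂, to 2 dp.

bias = +0.15

mean(θ*) = (39.2 + 39.8 + 39.7 + 41.2 + 41.1 + 41.7 + 39.4 + 41.0 + 40.6 + 40.9 + 40.2 + 41.5 + 41.3 + 40.1 + 42.0) / 15 = 40.647
bias = 40.647 − 40.5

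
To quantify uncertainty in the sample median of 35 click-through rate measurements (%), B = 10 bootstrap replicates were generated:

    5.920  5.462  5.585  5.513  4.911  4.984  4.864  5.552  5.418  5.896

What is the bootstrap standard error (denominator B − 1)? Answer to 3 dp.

Bootstrap SE is the standard deviation of the 10 replicate medians.
Mean of replicates: (5.920 + 5.462 + 5.585 + 5.513 + 4.911 + 4.984 + 4.864 + 5.552 + 5.418 + 5.896) / 10 = 54.1050 / 10 = 5.4105
Sum of squared deviations: (+0.5095)² + (+0.0515)² + (+0.1745)² + (+0.1025)² + (−0.4995)² + (−0.4265)² + (−0.5465)² + (+0.1415)² + (+0.0075)² + (+0.4855)² = 1.2891
Variance = 1.2891 / 9 = 0.1432
SE* = √0.1432

SE* = 0.378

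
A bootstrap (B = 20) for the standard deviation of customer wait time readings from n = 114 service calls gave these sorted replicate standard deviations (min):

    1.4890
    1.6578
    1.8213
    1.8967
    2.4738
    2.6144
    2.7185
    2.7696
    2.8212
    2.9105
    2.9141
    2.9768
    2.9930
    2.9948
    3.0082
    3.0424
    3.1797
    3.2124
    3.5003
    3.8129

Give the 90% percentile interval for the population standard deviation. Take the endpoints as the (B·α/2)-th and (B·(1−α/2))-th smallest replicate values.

α = 0.10; lower rank = 20 × 0.050 = 1; upper rank = 20 × 0.950 = 19.
The 1st smallest replicate is 1.4890; the 19th is 3.5003.

(1.4890, 3.5003)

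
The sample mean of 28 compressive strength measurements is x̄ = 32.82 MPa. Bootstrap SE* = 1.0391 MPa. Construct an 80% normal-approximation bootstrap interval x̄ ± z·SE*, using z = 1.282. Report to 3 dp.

Margin = 1.282 × 1.0391 = 1.3321
Interval: 32.82 ± 1.3321

(31.488, 34.152)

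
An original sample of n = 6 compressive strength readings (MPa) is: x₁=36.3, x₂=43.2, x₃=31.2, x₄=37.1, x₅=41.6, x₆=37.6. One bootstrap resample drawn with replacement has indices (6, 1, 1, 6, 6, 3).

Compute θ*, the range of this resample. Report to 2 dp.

θ* = 6.40

Resample values: 37.6, 36.3, 36.3, 37.6, 37.6, 31.2.
Range = 37.6 − 31.2 = 6.40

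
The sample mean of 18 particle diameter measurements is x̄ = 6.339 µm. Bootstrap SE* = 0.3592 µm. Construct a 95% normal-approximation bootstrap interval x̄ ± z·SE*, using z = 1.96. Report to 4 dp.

Margin = 1.96 × 0.3592 = 0.70403
Interval: 6.339 ± 0.70403

(5.6350, 7.0430)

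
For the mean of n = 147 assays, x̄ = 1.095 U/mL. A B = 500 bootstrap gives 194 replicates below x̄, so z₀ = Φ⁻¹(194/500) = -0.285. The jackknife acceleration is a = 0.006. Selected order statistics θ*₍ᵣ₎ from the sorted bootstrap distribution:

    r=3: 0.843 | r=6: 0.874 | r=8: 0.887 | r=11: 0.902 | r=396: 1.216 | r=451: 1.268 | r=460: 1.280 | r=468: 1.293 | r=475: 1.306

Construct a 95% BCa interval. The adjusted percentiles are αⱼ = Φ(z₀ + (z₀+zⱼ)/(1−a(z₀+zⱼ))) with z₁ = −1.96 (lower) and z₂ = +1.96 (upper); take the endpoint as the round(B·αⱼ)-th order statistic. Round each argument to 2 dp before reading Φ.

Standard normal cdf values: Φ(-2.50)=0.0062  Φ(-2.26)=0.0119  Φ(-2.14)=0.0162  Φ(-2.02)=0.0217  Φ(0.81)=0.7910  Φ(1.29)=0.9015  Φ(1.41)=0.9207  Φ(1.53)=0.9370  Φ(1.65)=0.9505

(0.843, 1.280)

Lower: z₀ + z₁ = -0.285 + (-1.960) = -2.245; 1 − a(z₀+z₁) = 1 − (0.006)(-2.245) = 1.0135; argument = -0.285 + (-2.245)/1.0135 = -2.5002 → -2.50.
α₁ = Φ(-2.50) = 0.0062; rank = round(500 × 0.0062) = 3; θ*₍3₎ = 0.843.
Upper: z₀ + z₂ = 1.675; 1 − a(z₀+z₂) = 0.9899; argument = 1.4070 → 1.41; α₂ = 0.9207; rank = 460; θ*₍460₎ = 1.280.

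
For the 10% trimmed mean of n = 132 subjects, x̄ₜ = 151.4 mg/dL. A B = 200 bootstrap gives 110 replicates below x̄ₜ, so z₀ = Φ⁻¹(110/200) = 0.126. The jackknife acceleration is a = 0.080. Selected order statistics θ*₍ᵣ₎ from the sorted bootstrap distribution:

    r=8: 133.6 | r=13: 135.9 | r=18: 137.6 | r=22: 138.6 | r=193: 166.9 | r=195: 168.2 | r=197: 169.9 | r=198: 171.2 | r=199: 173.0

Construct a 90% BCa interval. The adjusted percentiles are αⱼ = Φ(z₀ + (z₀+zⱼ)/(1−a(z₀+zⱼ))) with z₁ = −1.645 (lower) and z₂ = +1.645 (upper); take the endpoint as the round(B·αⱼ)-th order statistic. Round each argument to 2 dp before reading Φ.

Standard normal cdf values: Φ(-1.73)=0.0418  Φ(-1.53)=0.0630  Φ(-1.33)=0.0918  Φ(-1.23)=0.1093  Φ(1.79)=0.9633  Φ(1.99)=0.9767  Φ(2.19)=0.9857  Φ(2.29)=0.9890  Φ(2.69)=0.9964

(138.6, 169.9)

Lower: z₀ + z₁ = 0.126 + (-1.645) = -1.519; 1 − a(z₀+z₁) = 1 − (0.080)(-1.519) = 1.1215; argument = 0.126 + (-1.519)/1.1215 = -1.2284 → -1.23.
α₁ = Φ(-1.23) = 0.1093; rank = round(200 × 0.1093) = 22; θ*₍22₎ = 138.6.
Upper: z₀ + z₂ = 1.771; 1 − a(z₀+z₂) = 0.8583; argument = 2.1893 → 2.19; α₂ = 0.9857; rank = 197; θ*₍197₎ = 169.9.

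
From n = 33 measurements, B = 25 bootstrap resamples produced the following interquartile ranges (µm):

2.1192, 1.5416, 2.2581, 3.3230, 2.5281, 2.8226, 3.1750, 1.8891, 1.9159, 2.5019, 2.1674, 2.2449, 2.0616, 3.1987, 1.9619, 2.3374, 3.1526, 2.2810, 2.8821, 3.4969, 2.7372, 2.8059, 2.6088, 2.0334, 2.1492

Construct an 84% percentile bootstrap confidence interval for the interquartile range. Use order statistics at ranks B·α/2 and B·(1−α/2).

Sorted replicates: 1.5416, 1.8891, 1.9159, 1.9619, 2.0334, 2.0616, 2.1192, 2.1492, 2.1674, 2.2449, 2.2581, 2.2810, 2.3374, 2.5019, 2.5281, 2.6088, 2.7372, 2.8059, 2.8226, 2.8821, 3.1526, 3.1750, 3.1987, 3.3230, 3.4969
α = 0.16; lower rank = 25 × 0.080 = 2; upper rank = 25 × 0.920 = 23.
The 2nd smallest replicate is 1.8891; the 23rd is 3.1987.

(1.8891, 3.1987)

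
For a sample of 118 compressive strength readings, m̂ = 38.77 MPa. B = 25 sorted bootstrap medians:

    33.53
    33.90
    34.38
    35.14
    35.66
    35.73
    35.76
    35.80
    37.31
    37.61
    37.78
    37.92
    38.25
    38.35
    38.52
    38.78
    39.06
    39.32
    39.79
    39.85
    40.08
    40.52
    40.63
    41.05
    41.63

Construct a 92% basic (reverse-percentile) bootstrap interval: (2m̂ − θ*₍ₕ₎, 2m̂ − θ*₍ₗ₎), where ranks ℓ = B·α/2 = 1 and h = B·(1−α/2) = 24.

(36.49, 44.01)

Percentile endpoints at ranks 1 and 24: θ*₍1₎ = 33.53, θ*₍24₎ = 41.05.
Basic interval reflects these around m̂:
  lower = 2 × 38.77 − 41.05 = 36.49
  upper = 2 × 38.77 − 33.53 = 44.01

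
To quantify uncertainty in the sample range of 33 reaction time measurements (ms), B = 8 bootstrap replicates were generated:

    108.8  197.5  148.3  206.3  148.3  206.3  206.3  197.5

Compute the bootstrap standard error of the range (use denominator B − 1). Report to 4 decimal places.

SE* = 37.2506

Bootstrap SE is the standard deviation of the 8 replicate ranges.
Mean of replicates: (108.8 + 197.5 + 148.3 + 206.3 + 148.3 + 206.3 + 206.3 + 197.5) / 8 = 1419.30000 / 8 = 177.41250
Sum of squared deviations: (−68.61250)² + (+20.08750)² + (−29.11250)² + (+28.88750)² + (−29.11250)² + (+28.88750)² + (+28.88750)² + (+20.08750)² = 9713.22875
Variance = 9713.22875 / 7 = 1387.60411
SE* = √1387.60411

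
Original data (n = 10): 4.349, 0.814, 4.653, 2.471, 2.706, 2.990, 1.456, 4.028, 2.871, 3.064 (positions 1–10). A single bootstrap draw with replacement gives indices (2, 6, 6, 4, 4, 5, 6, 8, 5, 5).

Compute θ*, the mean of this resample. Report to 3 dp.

θ* = 2.687

Resample values: 0.814, 2.990, 2.990, 2.471, 2.471, 2.706, 2.990, 4.028, 2.706, 2.706.
Mean = (0.814 + 2.990 + 2.990 + 2.471 + 2.471 + 2.706 + 2.990 + 4.028 + 2.706 + 2.706) / 10 = 26.8720 / 10 = 2.687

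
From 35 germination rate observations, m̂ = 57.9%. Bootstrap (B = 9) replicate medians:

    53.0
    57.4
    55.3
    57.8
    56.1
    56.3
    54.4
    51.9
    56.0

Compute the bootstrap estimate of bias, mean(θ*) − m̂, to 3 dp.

mean(θ*) = (53.0 + 57.4 + 55.3 + 57.8 + 56.1 + 56.3 + 54.4 + 51.9 + 56.0) / 9 = 55.3556
bias = 55.3556 − 57.9

bias = −2.544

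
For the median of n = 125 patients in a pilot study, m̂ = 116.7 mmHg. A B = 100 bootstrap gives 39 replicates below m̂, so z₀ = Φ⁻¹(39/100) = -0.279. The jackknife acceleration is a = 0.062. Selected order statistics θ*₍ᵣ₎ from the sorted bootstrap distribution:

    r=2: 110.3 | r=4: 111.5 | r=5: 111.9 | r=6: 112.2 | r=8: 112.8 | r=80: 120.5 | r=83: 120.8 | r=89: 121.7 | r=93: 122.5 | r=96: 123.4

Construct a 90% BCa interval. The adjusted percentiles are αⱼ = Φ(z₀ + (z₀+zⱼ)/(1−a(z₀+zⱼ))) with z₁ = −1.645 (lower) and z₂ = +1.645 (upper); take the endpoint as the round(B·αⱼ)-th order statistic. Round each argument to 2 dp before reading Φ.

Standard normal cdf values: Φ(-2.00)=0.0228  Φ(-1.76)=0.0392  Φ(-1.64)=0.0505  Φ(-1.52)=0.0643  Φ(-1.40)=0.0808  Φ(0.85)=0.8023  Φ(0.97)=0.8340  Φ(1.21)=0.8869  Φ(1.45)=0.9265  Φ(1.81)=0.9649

Lower: z₀ + z₁ = -0.279 + (-1.645) = -1.924; 1 − a(z₀+z₁) = 1 − (0.062)(-1.924) = 1.1193; argument = -0.279 + (-1.924)/1.1193 = -1.9979 → -2.00.
α₁ = Φ(-2.00) = 0.0228; rank = round(100 × 0.0228) = 2; θ*₍2₎ = 110.3.
Upper: z₀ + z₂ = 1.366; 1 − a(z₀+z₂) = 0.9153; argument = 1.2134 → 1.21; α₂ = 0.8869; rank = 89; θ*₍89₎ = 121.7.

(110.3, 121.7)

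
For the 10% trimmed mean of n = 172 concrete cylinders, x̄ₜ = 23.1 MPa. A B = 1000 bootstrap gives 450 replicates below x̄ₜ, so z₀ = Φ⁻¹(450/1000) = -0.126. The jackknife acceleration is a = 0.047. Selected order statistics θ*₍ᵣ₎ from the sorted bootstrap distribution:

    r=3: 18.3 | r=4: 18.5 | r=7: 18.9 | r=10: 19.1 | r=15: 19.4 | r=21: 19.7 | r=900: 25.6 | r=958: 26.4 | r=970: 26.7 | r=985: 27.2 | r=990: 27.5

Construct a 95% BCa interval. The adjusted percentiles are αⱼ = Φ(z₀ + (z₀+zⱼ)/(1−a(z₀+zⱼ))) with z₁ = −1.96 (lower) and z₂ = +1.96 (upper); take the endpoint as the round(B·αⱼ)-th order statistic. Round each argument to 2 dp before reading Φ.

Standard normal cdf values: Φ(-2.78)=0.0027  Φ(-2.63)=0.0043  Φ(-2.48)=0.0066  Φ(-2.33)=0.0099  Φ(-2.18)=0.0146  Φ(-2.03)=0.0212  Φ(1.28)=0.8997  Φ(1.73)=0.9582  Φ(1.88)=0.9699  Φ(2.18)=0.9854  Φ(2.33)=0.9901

Lower: z₀ + z₁ = -0.126 + (-1.960) = -2.086; 1 − a(z₀+z₁) = 1 − (0.047)(-2.086) = 1.0980; argument = -0.126 + (-2.086)/1.0980 = -2.0257 → -2.03.
α₁ = Φ(-2.03) = 0.0212; rank = round(1000 × 0.0212) = 21; θ*₍21₎ = 19.7.
Upper: z₀ + z₂ = 1.834; 1 − a(z₀+z₂) = 0.9138; argument = 1.8810 → 1.88; α₂ = 0.9699; rank = 970; θ*₍970₎ = 26.7.

(19.7, 26.7)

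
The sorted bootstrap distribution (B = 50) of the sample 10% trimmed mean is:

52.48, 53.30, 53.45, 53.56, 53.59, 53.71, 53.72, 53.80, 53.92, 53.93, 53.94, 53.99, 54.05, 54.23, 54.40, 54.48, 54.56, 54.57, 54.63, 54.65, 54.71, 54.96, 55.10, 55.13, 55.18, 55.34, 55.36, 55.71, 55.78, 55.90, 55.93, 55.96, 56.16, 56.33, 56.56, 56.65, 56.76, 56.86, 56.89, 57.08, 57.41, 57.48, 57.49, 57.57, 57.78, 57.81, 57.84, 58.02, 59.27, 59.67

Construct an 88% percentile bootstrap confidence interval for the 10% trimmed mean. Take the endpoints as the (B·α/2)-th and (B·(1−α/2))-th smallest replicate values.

α = 0.12; lower rank = 50 × 0.060 = 3; upper rank = 50 × 0.940 = 47.
The 3rd smallest replicate is 53.45; the 47th is 57.84.

(53.45, 57.84)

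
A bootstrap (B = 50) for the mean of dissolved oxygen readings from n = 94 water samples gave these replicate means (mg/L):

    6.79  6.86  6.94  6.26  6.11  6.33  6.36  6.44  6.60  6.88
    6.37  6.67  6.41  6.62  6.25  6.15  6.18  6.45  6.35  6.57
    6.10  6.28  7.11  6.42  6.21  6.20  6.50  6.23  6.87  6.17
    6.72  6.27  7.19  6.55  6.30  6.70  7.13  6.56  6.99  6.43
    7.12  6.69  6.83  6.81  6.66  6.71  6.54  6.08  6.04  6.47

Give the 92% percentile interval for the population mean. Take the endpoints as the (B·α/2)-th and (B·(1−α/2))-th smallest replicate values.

(6.08, 7.12)

Sorted replicates: 6.04, 6.08, 6.10, 6.11, 6.15, 6.17, 6.18, 6.20, 6.21, 6.23, 6.25, 6.26, 6.27, 6.28, 6.30, 6.33, 6.35, 6.36, 6.37, 6.41, 6.42, 6.43, 6.44, 6.45, 6.47, 6.50, 6.54, 6.55, 6.56, 6.57, 6.60, 6.62, 6.66, 6.67, 6.69, 6.70, 6.71, 6.72, 6.79, 6.81, 6.83, 6.86, 6.87, 6.88, 6.94, 6.99, 7.11, 7.12, 7.13, 7.19
α = 0.08; lower rank = 50 × 0.040 = 2; upper rank = 50 × 0.960 = 48.
The 2nd smallest replicate is 6.08; the 48th is 7.12.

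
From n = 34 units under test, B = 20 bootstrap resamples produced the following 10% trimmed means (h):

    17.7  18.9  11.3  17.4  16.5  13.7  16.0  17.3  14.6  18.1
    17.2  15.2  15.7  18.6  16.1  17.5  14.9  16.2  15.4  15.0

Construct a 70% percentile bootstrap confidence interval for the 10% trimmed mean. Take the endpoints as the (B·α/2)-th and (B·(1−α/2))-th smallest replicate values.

(14.6, 17.7)

Sorted replicates: 11.3, 13.7, 14.6, 14.9, 15.0, 15.2, 15.4, 15.7, 16.0, 16.1, 16.2, 16.5, 17.2, 17.3, 17.4, 17.5, 17.7, 18.1, 18.6, 18.9
α = 0.30; lower rank = 20 × 0.150 = 3; upper rank = 20 × 0.850 = 17.
The 3rd smallest replicate is 14.6; the 17th is 17.7.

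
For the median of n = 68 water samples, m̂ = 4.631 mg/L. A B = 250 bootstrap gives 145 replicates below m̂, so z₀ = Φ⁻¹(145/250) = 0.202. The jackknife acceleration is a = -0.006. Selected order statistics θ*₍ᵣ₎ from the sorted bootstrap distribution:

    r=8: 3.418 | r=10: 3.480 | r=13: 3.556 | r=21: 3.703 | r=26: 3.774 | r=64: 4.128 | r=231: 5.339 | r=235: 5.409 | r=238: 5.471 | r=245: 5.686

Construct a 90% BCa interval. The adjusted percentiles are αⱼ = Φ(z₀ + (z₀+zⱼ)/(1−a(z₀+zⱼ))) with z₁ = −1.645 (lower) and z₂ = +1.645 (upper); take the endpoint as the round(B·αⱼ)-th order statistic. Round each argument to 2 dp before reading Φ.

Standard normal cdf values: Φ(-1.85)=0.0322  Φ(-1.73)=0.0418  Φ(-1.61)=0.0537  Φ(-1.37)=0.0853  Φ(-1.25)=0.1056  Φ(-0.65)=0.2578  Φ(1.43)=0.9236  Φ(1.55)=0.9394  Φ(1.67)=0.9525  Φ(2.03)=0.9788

(3.774, 5.686)

Lower: z₀ + z₁ = 0.202 + (-1.645) = -1.443; 1 − a(z₀+z₁) = 1 − (-0.006)(-1.443) = 0.9913; argument = 0.202 + (-1.443)/0.9913 = -1.2536 → -1.25.
α₁ = Φ(-1.25) = 0.1056; rank = round(250 × 0.1056) = 26; θ*₍26₎ = 3.774.
Upper: z₀ + z₂ = 1.847; 1 − a(z₀+z₂) = 1.0111; argument = 2.0288 → 2.03; α₂ = 0.9788; rank = 245; θ*₍245₎ = 5.686.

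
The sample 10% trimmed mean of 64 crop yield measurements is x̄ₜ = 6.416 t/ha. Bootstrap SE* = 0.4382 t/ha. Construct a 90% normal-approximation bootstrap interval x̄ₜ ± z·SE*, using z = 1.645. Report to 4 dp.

(5.6952, 7.1368)

Margin = 1.645 × 0.4382 = 0.72084
Interval: 6.416 ± 0.72084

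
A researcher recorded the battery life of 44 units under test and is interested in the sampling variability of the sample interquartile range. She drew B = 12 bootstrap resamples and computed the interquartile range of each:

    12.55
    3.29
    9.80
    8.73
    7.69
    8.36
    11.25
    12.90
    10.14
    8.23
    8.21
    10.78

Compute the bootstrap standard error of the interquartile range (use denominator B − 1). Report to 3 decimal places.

SE* = 2.571

Bootstrap SE is the standard deviation of the 12 replicate interquartile ranges.
Mean of replicates: (12.55 + 3.29 + 9.80 + 8.73 + 7.69 + 8.36 + 11.25 + 12.90 + 10.14 + 8.23 + 8.21 + 10.78) / 12 = 111.9300 / 12 = 9.3275
Sum of squared deviations: (+3.2225)² + (−6.0375)² + (+0.4725)² + (−0.5975)² + (−1.6375)² + (−0.9675)² + (+1.9225)² + (+3.5725)² + (+0.8125)² + (−1.0975)² + (−1.1175)² + (+1.4525)² = 72.7156
Variance = 72.7156 / 11 = 6.6105
SE* = √6.6105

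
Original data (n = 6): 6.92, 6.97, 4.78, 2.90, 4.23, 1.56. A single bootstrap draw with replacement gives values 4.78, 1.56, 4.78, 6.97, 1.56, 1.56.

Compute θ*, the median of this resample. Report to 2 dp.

Sorted: 1.56, 1.56, 1.56, 4.78, 4.78, 6.97
Median = average of the two middle values = 3.17

θ* = 3.17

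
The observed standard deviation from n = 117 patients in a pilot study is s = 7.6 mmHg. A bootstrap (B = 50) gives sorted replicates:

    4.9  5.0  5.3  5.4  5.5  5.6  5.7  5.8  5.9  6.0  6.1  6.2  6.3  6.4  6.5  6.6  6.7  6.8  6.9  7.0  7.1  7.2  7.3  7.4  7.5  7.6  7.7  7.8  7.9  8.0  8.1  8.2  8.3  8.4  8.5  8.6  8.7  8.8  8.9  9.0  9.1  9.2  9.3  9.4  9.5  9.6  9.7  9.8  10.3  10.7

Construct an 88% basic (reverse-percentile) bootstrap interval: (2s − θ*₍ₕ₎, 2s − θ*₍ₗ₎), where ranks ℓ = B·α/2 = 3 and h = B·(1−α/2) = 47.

(5.5, 9.9)

Percentile endpoints at ranks 3 and 47: θ*₍3₎ = 5.3, θ*₍47₎ = 9.7.
Basic interval reflects these around s:
  lower = 2 × 7.6 − 9.7 = 5.5
  upper = 2 × 7.6 − 5.3 = 9.9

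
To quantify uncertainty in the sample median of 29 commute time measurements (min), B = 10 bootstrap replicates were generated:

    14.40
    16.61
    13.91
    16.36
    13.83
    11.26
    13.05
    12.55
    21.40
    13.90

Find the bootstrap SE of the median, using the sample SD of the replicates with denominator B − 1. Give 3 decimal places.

SE* = 2.840

Bootstrap SE is the standard deviation of the 10 replicate medians.
Mean of replicates: (14.40 + 16.61 + 13.91 + 16.36 + 13.83 + 11.26 + 13.05 + 12.55 + 21.40 + 13.90) / 10 = 147.2700 / 10 = 14.7270
Sum of squared deviations: (−0.3270)² + (+1.8830)² + (−0.8170)² + (+1.6330)² + (−0.8970)² + (−3.4670)² + (−1.6770)² + (−2.1770)² + (+6.6730)² + (−0.8270)² = 72.5760
Variance = 72.5760 / 9 = 8.0640
SE* = √8.0640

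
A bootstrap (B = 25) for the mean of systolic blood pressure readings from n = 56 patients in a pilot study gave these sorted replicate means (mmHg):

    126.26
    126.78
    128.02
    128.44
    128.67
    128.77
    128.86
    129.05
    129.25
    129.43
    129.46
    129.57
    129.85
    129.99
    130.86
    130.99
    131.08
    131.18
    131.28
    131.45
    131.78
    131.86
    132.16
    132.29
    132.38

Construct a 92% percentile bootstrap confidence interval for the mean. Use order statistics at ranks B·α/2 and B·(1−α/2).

(126.26, 132.29)

α = 0.08; lower rank = 25 × 0.040 = 1; upper rank = 25 × 0.960 = 24.
The 1st smallest replicate is 126.26; the 24th is 132.29.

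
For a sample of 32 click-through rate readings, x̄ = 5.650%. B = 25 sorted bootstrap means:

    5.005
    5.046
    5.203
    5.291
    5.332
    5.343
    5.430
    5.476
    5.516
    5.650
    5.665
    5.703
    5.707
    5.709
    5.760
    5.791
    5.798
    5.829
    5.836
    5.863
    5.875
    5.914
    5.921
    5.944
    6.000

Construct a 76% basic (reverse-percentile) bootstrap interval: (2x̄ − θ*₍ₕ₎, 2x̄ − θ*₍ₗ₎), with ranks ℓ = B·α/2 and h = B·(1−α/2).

Percentile endpoints at ranks 3 and 22: θ*₍3₎ = 5.203, θ*₍22₎ = 5.914.
Basic interval reflects these around x̄:
  lower = 2 × 5.650 − 5.914 = 5.386
  upper = 2 × 5.650 − 5.203 = 6.097

(5.386, 6.097)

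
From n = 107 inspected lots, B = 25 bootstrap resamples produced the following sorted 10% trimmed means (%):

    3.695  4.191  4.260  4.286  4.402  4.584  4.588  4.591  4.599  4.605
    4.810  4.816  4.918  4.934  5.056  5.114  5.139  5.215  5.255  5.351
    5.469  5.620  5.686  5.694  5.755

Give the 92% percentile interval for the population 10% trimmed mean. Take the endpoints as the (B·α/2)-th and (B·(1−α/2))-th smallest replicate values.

α = 0.08; lower rank = 25 × 0.040 = 1; upper rank = 25 × 0.960 = 24.
The 1st smallest replicate is 3.695; the 24th is 5.694.

(3.695, 5.694)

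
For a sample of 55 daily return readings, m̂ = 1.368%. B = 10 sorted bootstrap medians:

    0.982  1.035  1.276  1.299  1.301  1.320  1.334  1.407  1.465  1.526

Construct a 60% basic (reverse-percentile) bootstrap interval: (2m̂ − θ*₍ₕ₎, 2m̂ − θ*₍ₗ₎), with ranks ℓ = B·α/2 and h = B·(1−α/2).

(1.329, 1.701)

Percentile endpoints at ranks 2 and 8: θ*₍2₎ = 1.035, θ*₍8₎ = 1.407.
Basic interval reflects these around m̂:
  lower = 2 × 1.368 − 1.407 = 1.329
  upper = 2 × 1.368 − 1.035 = 1.701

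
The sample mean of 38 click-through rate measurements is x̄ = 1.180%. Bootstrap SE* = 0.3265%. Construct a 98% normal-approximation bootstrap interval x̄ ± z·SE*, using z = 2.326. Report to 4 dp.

Margin = 2.326 × 0.3265 = 0.75944
Interval: 1.180 ± 0.75944

(0.4206, 1.9394)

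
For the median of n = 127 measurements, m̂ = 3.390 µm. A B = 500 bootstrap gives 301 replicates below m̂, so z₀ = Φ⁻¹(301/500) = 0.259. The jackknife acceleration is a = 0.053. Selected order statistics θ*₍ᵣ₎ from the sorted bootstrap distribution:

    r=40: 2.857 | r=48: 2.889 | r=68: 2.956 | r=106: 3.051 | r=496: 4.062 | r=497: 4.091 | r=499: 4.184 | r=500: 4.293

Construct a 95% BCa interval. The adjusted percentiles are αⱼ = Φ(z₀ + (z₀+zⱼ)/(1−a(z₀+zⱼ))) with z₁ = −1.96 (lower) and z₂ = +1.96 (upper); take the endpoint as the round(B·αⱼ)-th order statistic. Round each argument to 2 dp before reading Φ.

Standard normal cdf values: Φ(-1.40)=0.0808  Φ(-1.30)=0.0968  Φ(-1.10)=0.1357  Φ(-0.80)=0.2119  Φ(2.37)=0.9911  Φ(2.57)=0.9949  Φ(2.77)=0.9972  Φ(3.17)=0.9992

Lower: z₀ + z₁ = 0.259 + (-1.960) = -1.701; 1 − a(z₀+z₁) = 1 − (0.053)(-1.701) = 1.0902; argument = 0.259 + (-1.701)/1.0902 = -1.3013 → -1.30.
α₁ = Φ(-1.30) = 0.0968; rank = round(500 × 0.0968) = 48; θ*₍48₎ = 2.889.
Upper: z₀ + z₂ = 2.219; 1 − a(z₀+z₂) = 0.8824; argument = 2.7738 → 2.77; α₂ = 0.9972; rank = 499; θ*₍499₎ = 4.184.

(2.889, 4.184)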